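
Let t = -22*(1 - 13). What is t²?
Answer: 69696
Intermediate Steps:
t = 264 (t = -22*(-12) = 264)
t² = 264² = 69696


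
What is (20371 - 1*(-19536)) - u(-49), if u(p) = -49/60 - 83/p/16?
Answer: 469314679/11760 ≈ 39908.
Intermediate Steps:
u(p) = -49/60 - 83/(16*p) (u(p) = -49*1/60 - 83/p*(1/16) = -49/60 - 83/(16*p))
(20371 - 1*(-19536)) - u(-49) = (20371 - 1*(-19536)) - (-1245 - 196*(-49))/(240*(-49)) = (20371 + 19536) - (-1)*(-1245 + 9604)/(240*49) = 39907 - (-1)*8359/(240*49) = 39907 - 1*(-8359/11760) = 39907 + 8359/11760 = 469314679/11760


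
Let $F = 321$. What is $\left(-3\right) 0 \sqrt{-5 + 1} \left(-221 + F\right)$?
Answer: $0$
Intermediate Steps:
$\left(-3\right) 0 \sqrt{-5 + 1} \left(-221 + F\right) = \left(-3\right) 0 \sqrt{-5 + 1} \left(-221 + 321\right) = 0 \sqrt{-4} \cdot 100 = 0 \cdot 2 i 100 = 0 \cdot 100 = 0$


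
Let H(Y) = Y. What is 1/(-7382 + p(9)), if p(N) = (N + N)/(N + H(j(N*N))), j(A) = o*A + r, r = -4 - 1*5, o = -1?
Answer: -9/66440 ≈ -0.00013546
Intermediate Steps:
r = -9 (r = -4 - 5 = -9)
j(A) = -9 - A (j(A) = -A - 9 = -9 - A)
p(N) = 2*N/(-9 + N - N**2) (p(N) = (N + N)/(N + (-9 - N*N)) = (2*N)/(N + (-9 - N**2)) = (2*N)/(-9 + N - N**2) = 2*N/(-9 + N - N**2))
1/(-7382 + p(9)) = 1/(-7382 + 2*9/(-9 + 9 - 1*9**2)) = 1/(-7382 + 2*9/(-9 + 9 - 1*81)) = 1/(-7382 + 2*9/(-9 + 9 - 81)) = 1/(-7382 + 2*9/(-81)) = 1/(-7382 + 2*9*(-1/81)) = 1/(-7382 - 2/9) = 1/(-66440/9) = -9/66440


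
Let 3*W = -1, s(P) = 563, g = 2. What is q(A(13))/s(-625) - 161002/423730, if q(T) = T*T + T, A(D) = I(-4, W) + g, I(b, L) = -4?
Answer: -44898333/119279995 ≈ -0.37641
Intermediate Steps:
W = -⅓ (W = (⅓)*(-1) = -⅓ ≈ -0.33333)
A(D) = -2 (A(D) = -4 + 2 = -2)
q(T) = T + T² (q(T) = T² + T = T + T²)
q(A(13))/s(-625) - 161002/423730 = -2*(1 - 2)/563 - 161002/423730 = -2*(-1)*(1/563) - 161002*1/423730 = 2*(1/563) - 80501/211865 = 2/563 - 80501/211865 = -44898333/119279995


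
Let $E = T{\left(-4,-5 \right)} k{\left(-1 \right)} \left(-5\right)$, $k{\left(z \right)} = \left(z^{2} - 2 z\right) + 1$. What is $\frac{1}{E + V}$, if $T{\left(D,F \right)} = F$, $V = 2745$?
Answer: $\frac{1}{2845} \approx 0.00035149$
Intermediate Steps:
$k{\left(z \right)} = 1 + z^{2} - 2 z$
$E = 100$ ($E = - 5 \left(1 + \left(-1\right)^{2} - -2\right) \left(-5\right) = - 5 \left(1 + 1 + 2\right) \left(-5\right) = \left(-5\right) 4 \left(-5\right) = \left(-20\right) \left(-5\right) = 100$)
$\frac{1}{E + V} = \frac{1}{100 + 2745} = \frac{1}{2845}$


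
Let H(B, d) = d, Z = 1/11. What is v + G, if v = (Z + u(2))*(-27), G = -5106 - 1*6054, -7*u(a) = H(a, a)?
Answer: -858915/77 ≈ -11155.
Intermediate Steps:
Z = 1/11 ≈ 0.090909
u(a) = -a/7
G = -11160 (G = -5106 - 6054 = -11160)
v = 405/77 (v = (1/11 - ⅐*2)*(-27) = (1/11 - 2/7)*(-27) = -15/77*(-27) = 405/77 ≈ 5.2597)
v + G = 405/77 - 11160 = -858915/77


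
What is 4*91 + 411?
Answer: 775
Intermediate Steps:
4*91 + 411 = 364 + 411 = 775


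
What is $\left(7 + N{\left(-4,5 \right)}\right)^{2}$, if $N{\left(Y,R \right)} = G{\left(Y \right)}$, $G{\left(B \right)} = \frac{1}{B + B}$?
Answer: $\frac{3025}{64} \approx 47.266$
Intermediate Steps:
$G{\left(B \right)} = \frac{1}{2 B}$
$N{\left(Y,R \right)} = \frac{1}{2 Y}$
$\left(7 + N{\left(-4,5 \right)}\right)^{2} = \left(7 + \frac{1}{2 \left(-4\right)}\right)^{2} = \left(7 + \frac{1}{2} \left(- \frac{1}{4}\right)\right)^{2} = \left(7 - \frac{1}{8}\right)^{2} = \left(\frac{55}{8}\right)^{2} = \frac{3025}{64}$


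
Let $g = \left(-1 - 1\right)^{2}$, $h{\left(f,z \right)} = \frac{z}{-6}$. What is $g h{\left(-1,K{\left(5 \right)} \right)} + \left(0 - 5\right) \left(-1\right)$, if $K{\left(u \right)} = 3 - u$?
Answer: $\frac{19}{3} \approx 6.3333$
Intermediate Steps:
$h{\left(f,z \right)} = - \frac{z}{6}$ ($h{\left(f,z \right)} = z \left(- \frac{1}{6}\right) = - \frac{z}{6}$)
$g = 4$ ($g = \left(-2\right)^{2} = 4$)
$g h{\left(-1,K{\left(5 \right)} \right)} + \left(0 - 5\right) \left(-1\right) = 4 \left(- \frac{3 - 5}{6}\right) + \left(0 - 5\right) \left(-1\right) = 4 \left(- \frac{3 - 5}{6}\right) - -5 = 4 \left(\left(- \frac{1}{6}\right) \left(-2\right)\right) + 5 = 4 \cdot \frac{1}{3} + 5 = \frac{4}{3} + 5 = \frac{19}{3}$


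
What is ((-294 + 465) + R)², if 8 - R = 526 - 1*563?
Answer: 46656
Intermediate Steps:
R = 45 (R = 8 - (526 - 1*563) = 8 - (526 - 563) = 8 - 1*(-37) = 8 + 37 = 45)
((-294 + 465) + R)² = ((-294 + 465) + 45)² = (171 + 45)² = 216² = 46656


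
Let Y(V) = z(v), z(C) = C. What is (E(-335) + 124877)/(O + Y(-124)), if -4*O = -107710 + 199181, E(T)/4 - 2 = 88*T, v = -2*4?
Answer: -27860/91503 ≈ -0.30447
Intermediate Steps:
v = -8
E(T) = 8 + 352*T (E(T) = 8 + 4*(88*T) = 8 + 352*T)
O = -91471/4 (O = -(-107710 + 199181)/4 = -¼*91471 = -91471/4 ≈ -22868.)
Y(V) = -8
(E(-335) + 124877)/(O + Y(-124)) = ((8 + 352*(-335)) + 124877)/(-91471/4 - 8) = ((8 - 117920) + 124877)/(-91503/4) = (-117912 + 124877)*(-4/91503) = 6965*(-4/91503) = -27860/91503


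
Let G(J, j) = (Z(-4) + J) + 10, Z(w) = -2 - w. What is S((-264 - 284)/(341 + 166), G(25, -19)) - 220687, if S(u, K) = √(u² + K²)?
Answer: -220687 + √352200385/507 ≈ -2.2065e+5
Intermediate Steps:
G(J, j) = 12 + J (G(J, j) = ((-2 - 1*(-4)) + J) + 10 = ((-2 + 4) + J) + 10 = (2 + J) + 10 = 12 + J)
S(u, K) = √(K² + u²)
S((-264 - 284)/(341 + 166), G(25, -19)) - 220687 = √((12 + 25)² + ((-264 - 284)/(341 + 166))²) - 220687 = √(37² + (-548/507)²) - 220687 = √(1369 + (-548*1/507)²) - 220687 = √(1369 + (-548/507)²) - 220687 = √(1369 + 300304/257049) - 220687 = √(352200385/257049) - 220687 = √352200385/507 - 220687 = -220687 + √352200385/507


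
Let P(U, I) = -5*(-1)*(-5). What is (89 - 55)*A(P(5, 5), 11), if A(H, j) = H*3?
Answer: -2550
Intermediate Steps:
P(U, I) = -25 (P(U, I) = 5*(-5) = -25)
A(H, j) = 3*H
(89 - 55)*A(P(5, 5), 11) = (89 - 55)*(3*(-25)) = 34*(-75) = -2550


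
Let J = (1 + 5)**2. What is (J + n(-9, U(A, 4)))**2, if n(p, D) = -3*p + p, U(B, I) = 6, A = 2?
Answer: 2916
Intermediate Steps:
n(p, D) = -2*p
J = 36 (J = 6**2 = 36)
(J + n(-9, U(A, 4)))**2 = (36 - 2*(-9))**2 = (36 + 18)**2 = 54**2 = 2916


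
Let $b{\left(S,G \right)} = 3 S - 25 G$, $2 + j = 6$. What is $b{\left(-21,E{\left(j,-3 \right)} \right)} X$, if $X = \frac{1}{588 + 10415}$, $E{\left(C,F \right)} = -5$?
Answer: $\frac{62}{11003} \approx 0.0056348$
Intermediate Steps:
$j = 4$ ($j = -2 + 6 = 4$)
$b{\left(S,G \right)} = - 25 G + 3 S$
$X = \frac{1}{11003} \approx 9.0884 \cdot 10^{-5}$
$b{\left(-21,E{\left(j,-3 \right)} \right)} X = \left(\left(-25\right) \left(-5\right) + 3 \left(-21\right)\right) \frac{1}{11003} = \left(125 - 63\right) \frac{1}{11003} = 62 \cdot \frac{1}{11003} = \frac{62}{11003}$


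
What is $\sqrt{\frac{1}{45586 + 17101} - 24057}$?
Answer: $\frac{i \sqrt{94535829811546}}{62687} \approx 155.1 i$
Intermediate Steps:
$\sqrt{\frac{1}{45586 + 17101} - 24057} = \sqrt{\frac{1}{62687} - 24057} = \sqrt{- \frac{1508061158}{62687}} = \frac{i \sqrt{94535829811546}}{62687}$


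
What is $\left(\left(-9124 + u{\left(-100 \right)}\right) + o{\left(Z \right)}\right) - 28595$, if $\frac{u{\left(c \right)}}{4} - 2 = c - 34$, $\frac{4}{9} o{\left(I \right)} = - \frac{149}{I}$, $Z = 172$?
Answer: $- \frac{26315277}{688} \approx -38249.0$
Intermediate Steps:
$o{\left(I \right)} = - \frac{1341}{4 I}$ ($o{\left(I \right)} = \frac{9 \left(- \frac{149}{I}\right)}{4} = - \frac{1341}{4 I}$)
$u{\left(c \right)} = -128 + 4 c$ ($u{\left(c \right)} = 8 + 4 \left(c - 34\right) = 8 + 4 \left(-34 + c\right) = 8 + \left(-136 + 4 c\right) = -128 + 4 c$)
$\left(\left(-9124 + u{\left(-100 \right)}\right) + o{\left(Z \right)}\right) - 28595 = \left(\left(-9124 + \left(-128 + 4 \left(-100\right)\right)\right) - \frac{1341}{4 \cdot 172}\right) - 28595 = \left(\left(-9124 - 528\right) - \frac{1341}{688}\right) - 28595 = \left(-9652 - \frac{1341}{688}\right) - 28595 = - \frac{6641917}{688} - 28595 = - \frac{26315277}{688}$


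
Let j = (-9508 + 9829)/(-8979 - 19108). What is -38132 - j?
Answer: -1071013163/28087 ≈ -38132.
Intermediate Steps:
j = -321/28087 (j = 321/(-28087) = 321*(-1/28087) = -321/28087 ≈ -0.011429)
-38132 - j = -38132 - 1*(-321/28087) = -38132 + 321/28087 = -1071013163/28087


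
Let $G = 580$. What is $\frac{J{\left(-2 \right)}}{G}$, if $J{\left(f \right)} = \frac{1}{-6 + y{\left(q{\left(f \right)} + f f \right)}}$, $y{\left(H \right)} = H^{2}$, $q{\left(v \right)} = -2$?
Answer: $- \frac{1}{1160} \approx -0.00086207$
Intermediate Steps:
$J{\left(f \right)} = \frac{1}{-6 + \left(-2 + f^{2}\right)^{2}}$ ($J{\left(f \right)} = \frac{1}{-6 + \left(-2 + f f\right)^{2}} = \frac{1}{-6 + \left(-2 + f^{2}\right)^{2}}$)
$\frac{J{\left(-2 \right)}}{G} = \frac{1}{\left(-6 + \left(-2 + \left(-2\right)^{2}\right)^{2}\right) 580} = \frac{1}{-6 + \left(-2 + 4\right)^{2}} \cdot \frac{1}{580} = \frac{1}{-6 + 2^{2}} \cdot \frac{1}{580} = \frac{1}{-6 + 4} \cdot \frac{1}{580} = \frac{1}{-2} \cdot \frac{1}{580} = \left(- \frac{1}{2}\right) \frac{1}{580} = - \frac{1}{1160}$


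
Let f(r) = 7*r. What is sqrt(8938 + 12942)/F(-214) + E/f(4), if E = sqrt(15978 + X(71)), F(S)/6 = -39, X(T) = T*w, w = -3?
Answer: -sqrt(5470)/117 + sqrt(15765)/28 ≈ 3.8521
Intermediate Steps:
X(T) = -3*T (X(T) = T*(-3) = -3*T)
F(S) = -234 (F(S) = 6*(-39) = -234)
E = sqrt(15765) (E = sqrt(15978 - 3*71) = sqrt(15978 - 213) = sqrt(15765) ≈ 125.56)
sqrt(8938 + 12942)/F(-214) + E/f(4) = sqrt(8938 + 12942)/(-234) + sqrt(15765)/((7*4)) = sqrt(21880)*(-1/234) + sqrt(15765)/28 = (2*sqrt(5470))*(-1/234) + sqrt(15765)*(1/28) = -sqrt(5470)/117 + sqrt(15765)/28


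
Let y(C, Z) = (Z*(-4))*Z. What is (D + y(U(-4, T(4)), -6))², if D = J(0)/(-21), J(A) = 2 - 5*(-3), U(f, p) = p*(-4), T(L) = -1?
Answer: 9247681/441 ≈ 20970.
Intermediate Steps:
U(f, p) = -4*p
J(A) = 17 (J(A) = 2 + 15 = 17)
y(C, Z) = -4*Z² (y(C, Z) = (-4*Z)*Z = -4*Z²)
D = -17/21 (D = 17/(-21) = 17*(-1/21) = -17/21 ≈ -0.80952)
(D + y(U(-4, T(4)), -6))² = (-17/21 - 4*(-6)²)² = (-17/21 - 4*36)² = (-17/21 - 144)² = (-3041/21)² = 9247681/441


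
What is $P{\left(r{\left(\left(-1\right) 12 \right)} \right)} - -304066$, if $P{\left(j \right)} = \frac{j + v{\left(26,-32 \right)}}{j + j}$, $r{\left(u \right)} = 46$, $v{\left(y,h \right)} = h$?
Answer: $\frac{13987043}{46} \approx 3.0407 \cdot 10^{5}$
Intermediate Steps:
$P{\left(j \right)} = \frac{-32 + j}{2 j}$ ($P{\left(j \right)} = \frac{j - 32}{j + j} = \frac{-32 + j}{2 j}$)
$P{\left(r{\left(\left(-1\right) 12 \right)} \right)} - -304066 = \frac{-32 + 46}{2 \cdot 46} - -304066 = \frac{1}{2} \cdot \frac{1}{46} \cdot 14 + 304066 = \frac{7}{46} + 304066 = \frac{13987043}{46}$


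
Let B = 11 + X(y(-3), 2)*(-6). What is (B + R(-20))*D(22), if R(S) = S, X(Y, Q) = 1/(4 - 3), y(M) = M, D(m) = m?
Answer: -330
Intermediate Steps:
X(Y, Q) = 1 (X(Y, Q) = 1/1 = 1)
B = 5 (B = 11 + 1*(-6) = 11 - 6 = 5)
(B + R(-20))*D(22) = (5 - 20)*22 = -15*22 = -330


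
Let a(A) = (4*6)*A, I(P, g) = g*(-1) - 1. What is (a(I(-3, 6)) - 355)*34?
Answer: -17782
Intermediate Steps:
I(P, g) = -1 - g (I(P, g) = -g - 1 = -1 - g)
a(A) = 24*A
(a(I(-3, 6)) - 355)*34 = (24*(-1 - 1*6) - 355)*34 = (24*(-1 - 6) - 355)*34 = (24*(-7) - 355)*34 = (-168 - 355)*34 = -523*34 = -17782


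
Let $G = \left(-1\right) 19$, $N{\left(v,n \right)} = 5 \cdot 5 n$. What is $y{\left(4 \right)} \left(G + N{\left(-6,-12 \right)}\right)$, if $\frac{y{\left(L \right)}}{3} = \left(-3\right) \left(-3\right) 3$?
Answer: $-25839$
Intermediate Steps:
$N{\left(v,n \right)} = 25 n$
$y{\left(L \right)} = 81$ ($y{\left(L \right)} = 3 \left(-3\right) \left(-3\right) 3 = 3 \cdot 9 \cdot 3 = 3 \cdot 27 = 81$)
$G = -19$
$y{\left(4 \right)} \left(G + N{\left(-6,-12 \right)}\right) = 81 \left(-19 + 25 \left(-12\right)\right) = 81 \left(-19 - 300\right) = 81 \left(-319\right) = -25839$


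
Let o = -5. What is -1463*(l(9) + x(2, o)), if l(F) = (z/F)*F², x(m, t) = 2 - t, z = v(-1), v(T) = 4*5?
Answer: -273581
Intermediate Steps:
v(T) = 20
z = 20
l(F) = 20*F (l(F) = (20/F)*F² = 20*F)
-1463*(l(9) + x(2, o)) = -1463*(20*9 + (2 - 1*(-5))) = -1463*(180 + (2 + 5)) = -1463*(180 + 7) = -1463*187 = -273581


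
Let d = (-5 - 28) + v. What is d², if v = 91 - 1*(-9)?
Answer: 4489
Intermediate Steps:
v = 100 (v = 91 + 9 = 100)
d = 67 (d = (-5 - 28) + 100 = -33 + 100 = 67)
d² = 67² = 4489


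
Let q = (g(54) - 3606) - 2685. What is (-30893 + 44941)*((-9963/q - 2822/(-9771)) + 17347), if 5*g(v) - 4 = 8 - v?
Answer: 25001879065140608/102585729 ≈ 2.4372e+8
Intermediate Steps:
g(v) = 12/5 - v/5 (g(v) = ⅘ + (8 - v)/5 = ⅘ + (8/5 - v/5) = 12/5 - v/5)
q = -31497/5 (q = ((12/5 - ⅕*54) - 3606) - 2685 = ((12/5 - 54/5) - 3606) - 2685 = (-42/5 - 3606) - 2685 = -18072/5 - 2685 = -31497/5 ≈ -6299.4)
(-30893 + 44941)*((-9963/q - 2822/(-9771)) + 17347) = (-30893 + 44941)*((-9963/(-31497/5) - 2822/(-9771)) + 17347) = 14048*((-9963*(-5/31497) - 2822*(-1/9771)) + 17347) = 14048*((16605/10499 + 2822/9771) + 17347) = 14048*(191875633/102585729 + 17347) = 14048*(1779746516596/102585729) = 25001879065140608/102585729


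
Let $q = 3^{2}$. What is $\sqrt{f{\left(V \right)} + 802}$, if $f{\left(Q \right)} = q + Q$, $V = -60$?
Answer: $\sqrt{751} \approx 27.404$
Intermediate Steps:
$q = 9$
$f{\left(Q \right)} = 9 + Q$
$\sqrt{f{\left(V \right)} + 802} = \sqrt{\left(9 - 60\right) + 802} = \sqrt{-51 + 802} = \sqrt{751}$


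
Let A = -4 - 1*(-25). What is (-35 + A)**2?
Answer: 196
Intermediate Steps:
A = 21 (A = -4 + 25 = 21)
(-35 + A)**2 = (-35 + 21)**2 = (-14)**2 = 196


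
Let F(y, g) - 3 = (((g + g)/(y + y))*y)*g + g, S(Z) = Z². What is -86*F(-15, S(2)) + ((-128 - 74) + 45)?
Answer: -2135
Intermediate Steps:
F(y, g) = 3 + g + g² (F(y, g) = 3 + ((((g + g)/(y + y))*y)*g + g) = 3 + ((((2*g)/((2*y)))*y)*g + g) = 3 + ((((2*g)*(1/(2*y)))*y)*g + g) = 3 + (((g/y)*y)*g + g) = 3 + (g*g + g) = 3 + (g² + g) = 3 + (g + g²) = 3 + g + g²)
-86*F(-15, S(2)) + ((-128 - 74) + 45) = -86*(3 + 2² + (2²)²) + ((-128 - 74) + 45) = -86*(3 + 4 + 4²) + (-202 + 45) = -86*(3 + 4 + 16) - 157 = -86*23 - 157 = -1978 - 157 = -2135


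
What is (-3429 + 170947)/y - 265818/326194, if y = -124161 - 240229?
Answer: -2913553606/2285804455 ≈ -1.2746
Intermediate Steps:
y = -364390
(-3429 + 170947)/y - 265818/326194 = (-3429 + 170947)/(-364390) - 265818/326194 = 167518*(-1/364390) - 265818*1/326194 = -6443/14015 - 132909/163097 = -2913553606/2285804455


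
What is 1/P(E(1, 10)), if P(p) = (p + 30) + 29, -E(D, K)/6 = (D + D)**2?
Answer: 1/35 ≈ 0.028571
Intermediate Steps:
E(D, K) = -24*D**2 (E(D, K) = -6*(D + D)**2 = -6*4*D**2 = -24*D**2)
P(p) = 59 + p (P(p) = (30 + p) + 29 = 59 + p)
1/P(E(1, 10)) = 1/(59 - 24*1**2) = 1/(59 - 24*1) = 1/(59 - 24) = 1/35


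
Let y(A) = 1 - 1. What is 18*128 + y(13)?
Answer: 2304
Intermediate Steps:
y(A) = 0
18*128 + y(13) = 18*128 + 0 = 2304 + 0 = 2304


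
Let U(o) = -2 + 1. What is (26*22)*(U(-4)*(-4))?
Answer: 2288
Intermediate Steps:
U(o) = -1
(26*22)*(U(-4)*(-4)) = (26*22)*(-1*(-4)) = 572*4 = 2288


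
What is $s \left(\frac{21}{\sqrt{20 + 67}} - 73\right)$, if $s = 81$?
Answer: $-5913 + \frac{567 \sqrt{87}}{29} \approx -5730.6$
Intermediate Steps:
$s \left(\frac{21}{\sqrt{20 + 67}} - 73\right) = 81 \left(\frac{21}{\sqrt{20 + 67}} - 73\right) = 81 \left(\frac{21}{\sqrt{87}} - 73\right) = 81 \left(21 \frac{\sqrt{87}}{87} - 73\right) = 81 \left(\frac{7 \sqrt{87}}{29} - 73\right) = 81 \left(-73 + \frac{7 \sqrt{87}}{29}\right) = -5913 + \frac{567 \sqrt{87}}{29}$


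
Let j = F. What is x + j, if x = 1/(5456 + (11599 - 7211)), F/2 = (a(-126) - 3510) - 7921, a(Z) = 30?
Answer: -224462887/9844 ≈ -22802.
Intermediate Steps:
F = -22802 (F = 2*((30 - 3510) - 7921) = 2*(-3480 - 7921) = 2*(-11401) = -22802)
x = 1/9844 (x = 1/(5456 + 4388) = 1/9844 ≈ 0.00010158)
j = -22802
x + j = 1/9844 - 22802 = -224462887/9844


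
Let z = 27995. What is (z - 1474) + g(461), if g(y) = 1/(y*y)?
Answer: 5636269442/212521 ≈ 26521.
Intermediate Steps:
g(y) = y⁻²
(z - 1474) + g(461) = (27995 - 1474) + 461⁻² = 26521 + 1/212521 = 5636269442/212521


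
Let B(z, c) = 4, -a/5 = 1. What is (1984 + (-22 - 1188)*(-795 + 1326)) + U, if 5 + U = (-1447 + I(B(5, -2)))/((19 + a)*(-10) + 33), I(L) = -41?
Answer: -68535329/107 ≈ -6.4052e+5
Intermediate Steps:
a = -5 (a = -5*1 = -5)
U = 953/107 (U = -5 + (-1447 - 41)/((19 - 5)*(-10) + 33) = -5 - 1488/(14*(-10) + 33) = -5 - 1488/(-140 + 33) = -5 - 1488/(-107) = -5 - 1488*(-1/107) = -5 + 1488/107 = 953/107 ≈ 8.9065)
(1984 + (-22 - 1188)*(-795 + 1326)) + U = (1984 + (-22 - 1188)*(-795 + 1326)) + 953/107 = (1984 - 1210*531) + 953/107 = (1984 - 642510) + 953/107 = -640526 + 953/107 = -68535329/107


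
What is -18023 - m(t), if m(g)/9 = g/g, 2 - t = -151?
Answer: -18032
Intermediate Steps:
t = 153 (t = 2 - 1*(-151) = 2 + 151 = 153)
m(g) = 9 (m(g) = 9*(g/g) = 9*1 = 9)
-18023 - m(t) = -18023 - 1*9 = -18023 - 9 = -18032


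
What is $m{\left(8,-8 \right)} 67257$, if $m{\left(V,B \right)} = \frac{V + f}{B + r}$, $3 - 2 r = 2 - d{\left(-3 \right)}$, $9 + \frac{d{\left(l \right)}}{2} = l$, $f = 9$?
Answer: $- \frac{762246}{13} \approx -58634.0$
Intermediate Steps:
$d{\left(l \right)} = -18 + 2 l$
$r = - \frac{23}{2}$ ($r = \frac{3}{2} - \frac{2 - \left(-18 + 2 \left(-3\right)\right)}{2} = \frac{3}{2} - \frac{2 - \left(-18 - 6\right)}{2} = \frac{3}{2} - \frac{2 - -24}{2} = \frac{3}{2} - \frac{2 + 24}{2} = \frac{3}{2} - 13 = - \frac{23}{2} \approx -11.5$)
$m{\left(V,B \right)} = \frac{9 + V}{- \frac{23}{2} + B}$ ($m{\left(V,B \right)} = \frac{V + 9}{B - \frac{23}{2}} = \frac{9 + V}{- \frac{23}{2} + B}$)
$m{\left(8,-8 \right)} 67257 = \frac{2 \left(9 + 8\right)}{-23 + 2 \left(-8\right)} 67257 = 2 \frac{1}{-23 - 16} \cdot 17 \cdot 67257 = 2 \frac{1}{-39} \cdot 17 \cdot 67257 = 2 \left(- \frac{1}{39}\right) 17 \cdot 67257 = \left(- \frac{34}{39}\right) 67257 = - \frac{762246}{13}$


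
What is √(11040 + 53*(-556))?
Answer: 2*I*√4607 ≈ 135.75*I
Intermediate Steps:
√(11040 + 53*(-556)) = √(11040 - 29468) = √(-18428) = 2*I*√4607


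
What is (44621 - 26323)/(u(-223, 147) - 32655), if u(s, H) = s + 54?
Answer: -9149/16412 ≈ -0.55746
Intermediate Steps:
u(s, H) = 54 + s
(44621 - 26323)/(u(-223, 147) - 32655) = (44621 - 26323)/((54 - 223) - 32655) = 18298/(-169 - 32655) = 18298/(-32824) = 18298*(-1/32824) = -9149/16412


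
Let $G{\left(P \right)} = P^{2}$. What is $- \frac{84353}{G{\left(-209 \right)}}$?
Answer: $- \frac{84353}{43681} \approx -1.9311$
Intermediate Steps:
$- \frac{84353}{G{\left(-209 \right)}} = - \frac{84353}{\left(-209\right)^{2}} = - \frac{84353}{43681}$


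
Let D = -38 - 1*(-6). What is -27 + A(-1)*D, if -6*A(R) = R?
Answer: -97/3 ≈ -32.333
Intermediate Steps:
A(R) = -R/6
D = -32 (D = -38 + 6 = -32)
-27 + A(-1)*D = -27 - 1/6*(-1)*(-32) = -27 + (1/6)*(-32) = -27 - 16/3 = -97/3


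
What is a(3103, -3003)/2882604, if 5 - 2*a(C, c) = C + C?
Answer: -2067/1921736 ≈ -0.0010756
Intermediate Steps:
a(C, c) = 5/2 - C (a(C, c) = 5/2 - (C + C)/2 = 5/2 - C)
a(3103, -3003)/2882604 = (5/2 - 1*3103)/2882604 = (5/2 - 3103)*(1/2882604) = -6201/2*1/2882604 = -2067/1921736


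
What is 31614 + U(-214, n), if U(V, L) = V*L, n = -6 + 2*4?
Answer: 31186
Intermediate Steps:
n = 2 (n = -6 + 8 = 2)
U(V, L) = L*V
31614 + U(-214, n) = 31614 + 2*(-214) = 31614 - 428 = 31186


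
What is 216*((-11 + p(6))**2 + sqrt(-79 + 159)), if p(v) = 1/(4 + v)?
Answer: 641574/25 + 864*sqrt(5) ≈ 27595.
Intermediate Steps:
216*((-11 + p(6))**2 + sqrt(-79 + 159)) = 216*((-11 + 1/(4 + 6))**2 + sqrt(-79 + 159)) = 216*((-11 + 1/10)**2 + sqrt(80)) = 216*((-11 + 1/10)**2 + 4*sqrt(5)) = 216*((-109/10)**2 + 4*sqrt(5)) = 216*(11881/100 + 4*sqrt(5)) = 641574/25 + 864*sqrt(5)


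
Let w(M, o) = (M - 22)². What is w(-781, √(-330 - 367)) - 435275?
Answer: 209534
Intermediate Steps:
w(M, o) = (-22 + M)²
w(-781, √(-330 - 367)) - 435275 = (-22 - 781)² - 435275 = (-803)² - 435275 = 644809 - 435275 = 209534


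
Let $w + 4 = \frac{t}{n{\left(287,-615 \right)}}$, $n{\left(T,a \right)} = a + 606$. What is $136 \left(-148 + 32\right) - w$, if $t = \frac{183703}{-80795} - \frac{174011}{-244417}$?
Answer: $- \frac{71876238900734}{4557154965} \approx -15772.0$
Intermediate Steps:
$n{\left(T,a \right)} = 606 + a$
$t = - \frac{2372378262}{1519051655}$ ($t = 183703 \left(- \frac{1}{80795}\right) - - \frac{174011}{244417} = - \frac{14131}{6215} + \frac{174011}{244417} = - \frac{2372378262}{1519051655} \approx -1.5617$)
$w = - \frac{17437827106}{4557154965}$ ($w = -4 - \frac{2372378262}{1519051655 \left(606 - 615\right)} = -4 - \frac{2372378262}{1519051655 \left(-9\right)} = -4 - - \frac{790792754}{4557154965} = -4 + \frac{790792754}{4557154965} = - \frac{17437827106}{4557154965} \approx -3.8265$)
$136 \left(-148 + 32\right) - w = 136 \left(-148 + 32\right) - - \frac{17437827106}{4557154965} = 136 \left(-116\right) + \frac{17437827106}{4557154965} = -15776 + \frac{17437827106}{4557154965} = - \frac{71876238900734}{4557154965}$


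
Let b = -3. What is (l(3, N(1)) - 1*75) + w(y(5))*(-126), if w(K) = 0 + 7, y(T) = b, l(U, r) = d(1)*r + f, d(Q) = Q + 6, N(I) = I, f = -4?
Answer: -954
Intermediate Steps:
d(Q) = 6 + Q
l(U, r) = -4 + 7*r (l(U, r) = (6 + 1)*r - 4 = 7*r - 4 = -4 + 7*r)
y(T) = -3
w(K) = 7
(l(3, N(1)) - 1*75) + w(y(5))*(-126) = ((-4 + 7*1) - 1*75) + 7*(-126) = ((-4 + 7) - 75) - 882 = (3 - 75) - 882 = -72 - 882 = -954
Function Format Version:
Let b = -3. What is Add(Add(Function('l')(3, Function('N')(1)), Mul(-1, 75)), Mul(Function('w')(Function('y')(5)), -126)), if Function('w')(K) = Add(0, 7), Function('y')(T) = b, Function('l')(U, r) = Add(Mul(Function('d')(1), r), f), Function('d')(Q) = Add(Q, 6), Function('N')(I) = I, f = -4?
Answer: -954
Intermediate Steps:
Function('d')(Q) = Add(6, Q)
Function('l')(U, r) = Add(-4, Mul(7, r)) (Function('l')(U, r) = Add(Mul(Add(6, 1), r), -4) = Add(Mul(7, r), -4) = Add(-4, Mul(7, r)))
Function('y')(T) = -3
Function('w')(K) = 7
Add(Add(Function('l')(3, Function('N')(1)), Mul(-1, 75)), Mul(Function('w')(Function('y')(5)), -126)) = Add(Add(Add(-4, Mul(7, 1)), Mul(-1, 75)), Mul(7, -126)) = Add(Add(Add(-4, 7), -75), -882) = Add(Add(3, -75), -882) = Add(-72, -882) = -954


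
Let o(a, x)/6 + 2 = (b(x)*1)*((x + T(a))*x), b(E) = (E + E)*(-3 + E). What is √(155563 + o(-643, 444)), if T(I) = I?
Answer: I*√207605343137 ≈ 4.5564e+5*I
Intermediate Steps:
b(E) = 2*E*(-3 + E) (b(E) = (2*E)*(-3 + E) = 2*E*(-3 + E))
o(a, x) = -12 + 12*x²*(-3 + x)*(a + x) (o(a, x) = -12 + 6*(((2*x*(-3 + x))*1)*((x + a)*x)) = -12 + 6*((2*x*(-3 + x))*((a + x)*x)) = -12 + 6*((2*x*(-3 + x))*(x*(a + x))) = -12 + 6*(2*x²*(-3 + x)*(a + x)) = -12 + 12*x²*(-3 + x)*(a + x))
√(155563 + o(-643, 444)) = √(155563 + (-12 + 12*444³*(-3 + 444) + 12*(-643)*444²*(-3 + 444))) = √(155563 + (-12 + 12*87528384*441 + 12*(-643)*197136*441)) = √(155563 + (-12 + 463200208128 - 670805706816)) = √(155563 - 207605498700) = √(-207605343137) = I*√207605343137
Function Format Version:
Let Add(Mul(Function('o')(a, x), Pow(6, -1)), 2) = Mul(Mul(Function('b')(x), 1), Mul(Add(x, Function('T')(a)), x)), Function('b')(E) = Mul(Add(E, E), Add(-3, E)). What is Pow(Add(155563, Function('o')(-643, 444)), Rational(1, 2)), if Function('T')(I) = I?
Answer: Mul(I, Pow(207605343137, Rational(1, 2))) ≈ Mul(4.5564e+5, I)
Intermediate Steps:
Function('b')(E) = Mul(2, E, Add(-3, E)) (Function('b')(E) = Mul(Mul(2, E), Add(-3, E)) = Mul(2, E, Add(-3, E)))
Function('o')(a, x) = Add(-12, Mul(12, Pow(x, 2), Add(-3, x), Add(a, x))) (Function('o')(a, x) = Add(-12, Mul(6, Mul(Mul(Mul(2, x, Add(-3, x)), 1), Mul(Add(x, a), x)))) = Add(-12, Mul(6, Mul(Mul(2, x, Add(-3, x)), Mul(Add(a, x), x)))) = Add(-12, Mul(6, Mul(Mul(2, x, Add(-3, x)), Mul(x, Add(a, x))))) = Add(-12, Mul(6, Mul(2, Pow(x, 2), Add(-3, x), Add(a, x)))) = Add(-12, Mul(12, Pow(x, 2), Add(-3, x), Add(a, x))))
Pow(Add(155563, Function('o')(-643, 444)), Rational(1, 2)) = Pow(Add(155563, Add(-12, Mul(12, Pow(444, 3), Add(-3, 444)), Mul(12, -643, Pow(444, 2), Add(-3, 444)))), Rational(1, 2)) = Pow(Add(155563, Add(-12, Mul(12, 87528384, 441), Mul(12, -643, 197136, 441))), Rational(1, 2)) = Pow(Add(155563, Add(-12, 463200208128, -670805706816)), Rational(1, 2)) = Pow(Add(155563, -207605498700), Rational(1, 2)) = Pow(-207605343137, Rational(1, 2)) = Mul(I, Pow(207605343137, Rational(1, 2)))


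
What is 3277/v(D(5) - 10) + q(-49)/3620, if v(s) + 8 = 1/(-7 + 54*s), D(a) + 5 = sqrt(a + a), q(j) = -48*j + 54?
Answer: -10081669273981/24655897830 + 19662*sqrt(10)/4540681 ≈ -408.88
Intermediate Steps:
q(j) = 54 - 48*j
D(a) = -5 + sqrt(2)*sqrt(a) (D(a) = -5 + sqrt(a + a) = -5 + sqrt(2*a) = -5 + sqrt(2)*sqrt(a))
v(s) = -8 + 1/(-7 + 54*s)
3277/v(D(5) - 10) + q(-49)/3620 = 3277/((3*(19 - 144*((-5 + sqrt(2)*sqrt(5)) - 10))/(-7 + 54*((-5 + sqrt(2)*sqrt(5)) - 10)))) + (54 - 48*(-49))/3620 = 3277/((3*(19 - 144*((-5 + sqrt(10)) - 10))/(-7 + 54*((-5 + sqrt(10)) - 10)))) + (54 + 2352)*(1/3620) = 3277/((3*(19 - 144*(-15 + sqrt(10)))/(-7 + 54*(-15 + sqrt(10))))) + 2406*(1/3620) = 3277/((3*(19 + (2160 - 144*sqrt(10)))/(-7 + (-810 + 54*sqrt(10))))) + 1203/1810 = 3277/((3*(2179 - 144*sqrt(10))/(-817 + 54*sqrt(10)))) + 1203/1810 = 3277*((-817 + 54*sqrt(10))/(3*(2179 - 144*sqrt(10)))) + 1203/1810 = 3277*(-817 + 54*sqrt(10))/(3*(2179 - 144*sqrt(10))) + 1203/1810 = 1203/1810 + 3277*(-817 + 54*sqrt(10))/(3*(2179 - 144*sqrt(10)))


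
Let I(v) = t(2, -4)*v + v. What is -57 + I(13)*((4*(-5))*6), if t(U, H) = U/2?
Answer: -3177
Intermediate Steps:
t(U, H) = U/2 (t(U, H) = U*(½) = U/2)
I(v) = 2*v (I(v) = ((½)*2)*v + v = 1*v + v = v + v = 2*v)
-57 + I(13)*((4*(-5))*6) = -57 + (2*13)*((4*(-5))*6) = -57 + 26*(-20*6) = -57 + 26*(-120) = -57 - 3120 = -3177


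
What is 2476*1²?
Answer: 2476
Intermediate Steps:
2476*1² = 2476*1 = 2476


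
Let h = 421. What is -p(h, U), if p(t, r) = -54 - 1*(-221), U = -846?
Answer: -167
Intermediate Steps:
p(t, r) = 167 (p(t, r) = -54 + 221 = 167)
-p(h, U) = -1*167 = -167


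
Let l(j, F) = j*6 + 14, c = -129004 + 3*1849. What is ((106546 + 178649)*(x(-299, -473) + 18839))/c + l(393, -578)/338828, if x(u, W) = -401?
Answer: -445425367994869/10457672099 ≈ -42593.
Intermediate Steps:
c = -123457 (c = -129004 + 5547 = -123457)
l(j, F) = 14 + 6*j (l(j, F) = 6*j + 14 = 14 + 6*j)
((106546 + 178649)*(x(-299, -473) + 18839))/c + l(393, -578)/338828 = ((106546 + 178649)*(-401 + 18839))/(-123457) + (14 + 6*393)/338828 = (285195*18438)*(-1/123457) + (14 + 2358)*(1/338828) = 5258425410*(-1/123457) + 2372*(1/338828) = -5258425410/123457 + 593/84707 = -445425367994869/10457672099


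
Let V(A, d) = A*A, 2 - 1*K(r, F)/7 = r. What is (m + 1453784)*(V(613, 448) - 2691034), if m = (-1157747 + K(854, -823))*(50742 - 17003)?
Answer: 90899599820960925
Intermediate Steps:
K(r, F) = 14 - 7*r
V(A, d) = A²
m = -39262445429 (m = (-1157747 + (14 - 7*854))*(50742 - 17003) = (-1157747 + (14 - 5978))*33739 = (-1157747 - 5964)*33739 = -1163711*33739 = -39262445429)
(m + 1453784)*(V(613, 448) - 2691034) = (-39262445429 + 1453784)*(613² - 2691034) = -39260991645*(375769 - 2691034) = -39260991645*(-2315265) = 90899599820960925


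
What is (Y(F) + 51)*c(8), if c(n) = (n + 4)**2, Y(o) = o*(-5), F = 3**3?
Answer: -12096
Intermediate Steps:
F = 27
Y(o) = -5*o
c(n) = (4 + n)**2
(Y(F) + 51)*c(8) = (-5*27 + 51)*(4 + 8)**2 = (-135 + 51)*12**2 = -84*144 = -12096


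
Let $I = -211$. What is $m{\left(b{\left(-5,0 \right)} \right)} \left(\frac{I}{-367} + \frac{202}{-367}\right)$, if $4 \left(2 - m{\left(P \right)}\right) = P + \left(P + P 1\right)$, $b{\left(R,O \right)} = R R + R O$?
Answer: $- \frac{603}{1468} \approx -0.41076$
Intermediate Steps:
$b{\left(R,O \right)} = R^{2} + O R$
$m{\left(P \right)} = 2 - \frac{3 P}{4}$ ($m{\left(P \right)} = 2 - \frac{P + \left(P + P 1\right)}{4} = 2 - \frac{P + \left(P + P\right)}{4} = 2 - \frac{P + 2 P}{4} = 2 - \frac{3 P}{4}$)
$m{\left(b{\left(-5,0 \right)} \right)} \left(\frac{I}{-367} + \frac{202}{-367}\right) = \left(2 - \frac{3 \left(- 5 \left(0 - 5\right)\right)}{4}\right) \left(- \frac{211}{-367} + \frac{202}{-367}\right) = \left(2 - \frac{3 \left(\left(-5\right) \left(-5\right)\right)}{4}\right) \left(\left(-211\right) \left(- \frac{1}{367}\right) + 202 \left(- \frac{1}{367}\right)\right) = \left(2 - \frac{75}{4}\right) \left(\frac{211}{367} - \frac{202}{367}\right) = \left(2 - \frac{75}{4}\right) \frac{9}{367} = \left(- \frac{67}{4}\right) \frac{9}{367} = - \frac{603}{1468}$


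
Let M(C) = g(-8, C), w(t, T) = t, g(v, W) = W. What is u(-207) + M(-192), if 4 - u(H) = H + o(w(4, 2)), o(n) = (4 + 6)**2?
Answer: -81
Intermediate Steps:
M(C) = C
o(n) = 100 (o(n) = 10**2 = 100)
u(H) = -96 - H (u(H) = 4 - (H + 100) = 4 - (100 + H) = 4 + (-100 - H) = -96 - H)
u(-207) + M(-192) = (-96 - 1*(-207)) - 192 = (-96 + 207) - 192 = 111 - 192 = -81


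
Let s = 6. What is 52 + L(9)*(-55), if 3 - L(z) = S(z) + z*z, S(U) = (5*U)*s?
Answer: 19192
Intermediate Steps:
S(U) = 30*U (S(U) = (5*U)*6 = 30*U)
L(z) = 3 - z**2 - 30*z (L(z) = 3 - (30*z + z*z) = 3 - (30*z + z**2) = 3 - (z**2 + 30*z) = 3 + (-z**2 - 30*z) = 3 - z**2 - 30*z)
52 + L(9)*(-55) = 52 + (3 - 1*9**2 - 30*9)*(-55) = 52 + (3 - 1*81 - 270)*(-55) = 52 + (3 - 81 - 270)*(-55) = 52 - 348*(-55) = 52 + 19140 = 19192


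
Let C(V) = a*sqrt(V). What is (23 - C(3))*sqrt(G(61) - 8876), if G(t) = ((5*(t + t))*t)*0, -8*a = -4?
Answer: I*sqrt(2219)*(46 - sqrt(3)) ≈ 2085.3*I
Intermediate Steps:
a = 1/2 (a = -1/8*(-4) = 1/2 ≈ 0.50000)
C(V) = sqrt(V)/2
G(t) = 0 (G(t) = ((5*(2*t))*t)*0 = ((10*t)*t)*0 = (10*t**2)*0 = 0)
(23 - C(3))*sqrt(G(61) - 8876) = (23 - sqrt(3)/2)*sqrt(0 - 8876) = (23 - sqrt(3)/2)*sqrt(-8876) = (23 - sqrt(3)/2)*(2*I*sqrt(2219)) = 2*I*sqrt(2219)*(23 - sqrt(3)/2)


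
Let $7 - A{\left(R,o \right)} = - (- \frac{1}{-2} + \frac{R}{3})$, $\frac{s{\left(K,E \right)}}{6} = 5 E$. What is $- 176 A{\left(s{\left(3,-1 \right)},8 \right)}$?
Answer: $440$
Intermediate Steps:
$s{\left(K,E \right)} = 30 E$ ($s{\left(K,E \right)} = 6 \cdot 5 E = 30 E$)
$A{\left(R,o \right)} = \frac{15}{2} + \frac{R}{3}$ ($A{\left(R,o \right)} = 7 - - (- \frac{1}{-2} + \frac{R}{3}) = 7 - - (\left(-1\right) \left(- \frac{1}{2}\right) + R \frac{1}{3}) = 7 - - (\frac{1}{2} + \frac{R}{3}) = 7 - \left(- \frac{1}{2} - \frac{R}{3}\right) = 7 + \left(\frac{1}{2} + \frac{R}{3}\right) = \frac{15}{2} + \frac{R}{3}$)
$- 176 A{\left(s{\left(3,-1 \right)},8 \right)} = - 176 \left(\frac{15}{2} + \frac{30 \left(-1\right)}{3}\right) = - 176 \left(\frac{15}{2} + \frac{1}{3} \left(-30\right)\right) = - 176 \left(\frac{15}{2} - 10\right) = \left(-176\right) \left(- \frac{5}{2}\right) = 440$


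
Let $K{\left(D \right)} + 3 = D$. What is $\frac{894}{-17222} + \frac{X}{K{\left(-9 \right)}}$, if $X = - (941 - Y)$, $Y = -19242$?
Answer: $\frac{173790449}{103332} \approx 1681.9$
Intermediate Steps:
$K{\left(D \right)} = -3 + D$
$X = -20183$ ($X = - (941 - -19242) = - (941 + 19242) = \left(-1\right) 20183 = -20183$)
$\frac{894}{-17222} + \frac{X}{K{\left(-9 \right)}} = \frac{894}{-17222} - \frac{20183}{-3 - 9} = 894 \left(- \frac{1}{17222}\right) - \frac{20183}{-12} = - \frac{447}{8611} - - \frac{20183}{12} = - \frac{447}{8611} + \frac{20183}{12} = \frac{173790449}{103332}$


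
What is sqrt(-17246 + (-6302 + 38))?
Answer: I*sqrt(23510) ≈ 153.33*I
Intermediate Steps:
sqrt(-17246 + (-6302 + 38)) = sqrt(-17246 - 6264) = sqrt(-23510) = I*sqrt(23510)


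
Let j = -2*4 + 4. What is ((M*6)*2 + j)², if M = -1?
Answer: 256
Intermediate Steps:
j = -4 (j = -8 + 4 = -4)
((M*6)*2 + j)² = (-1*6*2 - 4)² = (-6*2 - 4)² = (-12 - 4)² = (-16)² = 256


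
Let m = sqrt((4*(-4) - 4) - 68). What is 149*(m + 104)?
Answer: 15496 + 298*I*sqrt(22) ≈ 15496.0 + 1397.7*I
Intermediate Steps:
m = 2*I*sqrt(22) (m = sqrt((-16 - 4) - 68) = sqrt(-20 - 68) = sqrt(-88) = 2*I*sqrt(22) ≈ 9.3808*I)
149*(m + 104) = 149*(2*I*sqrt(22) + 104) = 149*(104 + 2*I*sqrt(22)) = 15496 + 298*I*sqrt(22)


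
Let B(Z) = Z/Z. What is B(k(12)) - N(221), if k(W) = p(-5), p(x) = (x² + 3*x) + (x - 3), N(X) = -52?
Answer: 53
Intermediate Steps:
p(x) = -3 + x² + 4*x (p(x) = (x² + 3*x) + (-3 + x) = -3 + x² + 4*x)
k(W) = 2 (k(W) = -3 + (-5)² + 4*(-5) = -3 + 25 - 20 = 2)
B(Z) = 1
B(k(12)) - N(221) = 1 - 1*(-52) = 1 + 52 = 53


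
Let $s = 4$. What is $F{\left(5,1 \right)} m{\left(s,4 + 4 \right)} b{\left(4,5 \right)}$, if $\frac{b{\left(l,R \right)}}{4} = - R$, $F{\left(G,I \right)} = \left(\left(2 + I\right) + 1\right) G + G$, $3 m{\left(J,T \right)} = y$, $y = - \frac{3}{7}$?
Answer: $\frac{500}{7} \approx 71.429$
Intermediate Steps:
$y = - \frac{3}{7}$ ($y = \left(-3\right) \frac{1}{7} = - \frac{3}{7} \approx -0.42857$)
$m{\left(J,T \right)} = - \frac{1}{7}$ ($m{\left(J,T \right)} = \frac{1}{3} \left(- \frac{3}{7}\right) = - \frac{1}{7}$)
$F{\left(G,I \right)} = G + G \left(3 + I\right)$ ($F{\left(G,I \right)} = \left(3 + I\right) G + G = G \left(3 + I\right) + G = G + G \left(3 + I\right)$)
$b{\left(l,R \right)} = - 4 R$ ($b{\left(l,R \right)} = 4 \left(- R\right) = - 4 R$)
$F{\left(5,1 \right)} m{\left(s,4 + 4 \right)} b{\left(4,5 \right)} = 5 \left(4 + 1\right) \left(- \frac{1}{7}\right) \left(\left(-4\right) 5\right) = 5 \cdot 5 \left(- \frac{1}{7}\right) \left(-20\right) = 25 \left(- \frac{1}{7}\right) \left(-20\right) = \left(- \frac{25}{7}\right) \left(-20\right) = \frac{500}{7}$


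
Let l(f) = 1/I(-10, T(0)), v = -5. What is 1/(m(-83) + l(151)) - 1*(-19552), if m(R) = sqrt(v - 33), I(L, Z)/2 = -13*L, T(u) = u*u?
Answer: 52*(-381*I + 97760*sqrt(38))/(-I + 260*sqrt(38)) ≈ 19552.0 - 0.16222*I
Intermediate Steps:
T(u) = u**2
I(L, Z) = -26*L (I(L, Z) = 2*(-13*L) = -26*L)
m(R) = I*sqrt(38) (m(R) = sqrt(-5 - 33) = sqrt(-38) = I*sqrt(38))
l(f) = 1/260 (l(f) = 1/(-26*(-10)) = 1/260)
1/(m(-83) + l(151)) - 1*(-19552) = 1/(I*sqrt(38) + 1/260) - 1*(-19552) = 1/(1/260 + I*sqrt(38)) + 19552 = 19552 + 1/(1/260 + I*sqrt(38))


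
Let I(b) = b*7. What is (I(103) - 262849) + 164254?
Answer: -97874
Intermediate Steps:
I(b) = 7*b
(I(103) - 262849) + 164254 = (7*103 - 262849) + 164254 = (721 - 262849) + 164254 = -262128 + 164254 = -97874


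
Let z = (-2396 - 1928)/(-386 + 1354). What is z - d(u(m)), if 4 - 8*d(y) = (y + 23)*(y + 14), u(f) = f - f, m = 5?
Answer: 17077/484 ≈ 35.283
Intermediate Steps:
u(f) = 0
d(y) = ½ - (14 + y)*(23 + y)/8 (d(y) = ½ - (y + 23)*(y + 14)/8 = ½ - (23 + y)*(14 + y)/8 = ½ - (14 + y)*(23 + y)/8)
z = -1081/242 (z = -4324/968 = -4324*1/968 = -1081/242 ≈ -4.4669)
z - d(u(m)) = -1081/242 - (-159/4 - 37/8*0 - ⅛*0²) = -1081/242 - (-159/4 + 0 - ⅛*0) = -1081/242 - (-159/4 + 0 + 0) = -1081/242 - 1*(-159/4) = -1081/242 + 159/4 = 17077/484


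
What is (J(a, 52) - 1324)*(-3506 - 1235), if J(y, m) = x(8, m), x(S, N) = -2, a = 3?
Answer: 6286566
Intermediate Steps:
J(y, m) = -2
(J(a, 52) - 1324)*(-3506 - 1235) = (-2 - 1324)*(-3506 - 1235) = -1326*(-4741) = 6286566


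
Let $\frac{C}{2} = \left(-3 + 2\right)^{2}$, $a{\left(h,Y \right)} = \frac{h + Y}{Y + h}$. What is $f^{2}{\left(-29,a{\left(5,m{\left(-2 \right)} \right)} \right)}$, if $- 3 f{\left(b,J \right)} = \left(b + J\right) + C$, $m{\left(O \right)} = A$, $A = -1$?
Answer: $\frac{676}{9} \approx 75.111$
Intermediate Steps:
$m{\left(O \right)} = -1$
$a{\left(h,Y \right)} = 1$ ($a{\left(h,Y \right)} = \frac{Y + h}{Y + h} = 1$)
$C = 2$ ($C = 2 \left(-3 + 2\right)^{2} = 2 \left(-1\right)^{2} = 2 \cdot 1 = 2$)
$f{\left(b,J \right)} = - \frac{2}{3} - \frac{J}{3} - \frac{b}{3}$ ($f{\left(b,J \right)} = - \frac{\left(b + J\right) + 2}{3} = - \frac{\left(J + b\right) + 2}{3} = - \frac{2 + J + b}{3} = - \frac{2}{3} - \frac{J}{3} - \frac{b}{3}$)
$f^{2}{\left(-29,a{\left(5,m{\left(-2 \right)} \right)} \right)} = \left(- \frac{2}{3} - \frac{1}{3} - - \frac{29}{3}\right)^{2} = \left(- \frac{2}{3} - \frac{1}{3} + \frac{29}{3}\right)^{2} = \left(\frac{26}{3}\right)^{2} = \frac{676}{9}$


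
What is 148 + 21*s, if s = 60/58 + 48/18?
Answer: 6546/29 ≈ 225.72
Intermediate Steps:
s = 322/87 (s = 60*(1/58) + 48*(1/18) = 30/29 + 8/3 = 322/87 ≈ 3.7011)
148 + 21*s = 148 + 21*(322/87) = 148 + 2254/29 = 6546/29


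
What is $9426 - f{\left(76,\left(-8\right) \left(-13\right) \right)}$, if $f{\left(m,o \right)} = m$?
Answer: $9350$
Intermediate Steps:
$9426 - f{\left(76,\left(-8\right) \left(-13\right) \right)} = 9426 - 76 = 9350$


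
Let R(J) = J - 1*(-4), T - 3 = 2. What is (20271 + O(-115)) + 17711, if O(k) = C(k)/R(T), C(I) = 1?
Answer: 341839/9 ≈ 37982.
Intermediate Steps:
T = 5 (T = 3 + 2 = 5)
R(J) = 4 + J (R(J) = J + 4 = 4 + J)
O(k) = 1/9 (O(k) = 1/(4 + 5) = 1/9)
(20271 + O(-115)) + 17711 = (20271 + 1/9) + 17711 = 182440/9 + 17711 = 341839/9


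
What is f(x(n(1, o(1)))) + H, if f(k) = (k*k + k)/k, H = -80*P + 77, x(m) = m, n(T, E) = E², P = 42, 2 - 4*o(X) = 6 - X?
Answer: -52503/16 ≈ -3281.4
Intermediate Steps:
o(X) = -1 + X/4 (o(X) = ½ - (6 - X)/4 = ½ + (-3/2 + X/4) = -1 + X/4)
H = -3283 (H = -80*42 + 77 = -3360 + 77 = -3283)
f(k) = (k + k²)/k (f(k) = (k² + k)/k = (k + k²)/k)
f(x(n(1, o(1)))) + H = (1 + (-1 + (¼)*1)²) - 3283 = (1 + (-1 + ¼)²) - 3283 = (1 + (-¾)²) - 3283 = (1 + 9/16) - 3283 = 25/16 - 3283 = -52503/16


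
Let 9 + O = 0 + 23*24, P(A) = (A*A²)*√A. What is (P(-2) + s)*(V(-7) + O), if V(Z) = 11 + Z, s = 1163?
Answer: 636161 - 4376*I*√2 ≈ 6.3616e+5 - 6188.6*I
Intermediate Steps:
P(A) = A^(7/2) (P(A) = A³*√A = A^(7/2))
O = 543 (O = -9 + (0 + 23*24) = -9 + (0 + 552) = -9 + 552 = 543)
(P(-2) + s)*(V(-7) + O) = ((-2)^(7/2) + 1163)*((11 - 7) + 543) = (-8*I*√2 + 1163)*(4 + 543) = (1163 - 8*I*√2)*547 = 636161 - 4376*I*√2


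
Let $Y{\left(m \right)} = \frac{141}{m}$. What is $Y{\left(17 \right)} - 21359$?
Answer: $- \frac{362962}{17} \approx -21351.0$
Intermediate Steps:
$Y{\left(17 \right)} - 21359 = \frac{141}{17} - 21359 = - \frac{362962}{17}$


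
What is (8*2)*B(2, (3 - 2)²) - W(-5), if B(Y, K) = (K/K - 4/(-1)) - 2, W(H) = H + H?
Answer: 58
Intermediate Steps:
W(H) = 2*H
B(Y, K) = 3 (B(Y, K) = (1 - 4*(-1)) - 2 = (1 + 4) - 2 = 5 - 2 = 3)
(8*2)*B(2, (3 - 2)²) - W(-5) = (8*2)*3 - 2*(-5) = 16*3 - 1*(-10) = 48 + 10 = 58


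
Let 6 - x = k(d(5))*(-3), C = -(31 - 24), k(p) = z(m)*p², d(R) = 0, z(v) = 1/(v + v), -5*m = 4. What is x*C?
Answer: -42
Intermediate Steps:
m = -⅘ (m = -⅕*4 = -⅘ ≈ -0.80000)
z(v) = 1/(2*v)
k(p) = -5*p²/8 (k(p) = (1/(2*(-⅘)))*p² = ((½)*(-5/4))*p² = -5*p²/8)
C = -7 (C = -1*7 = -7)
x = 6 (x = 6 - (-5/8*0²)*(-3) = 6 - (-5/8*0)*(-3) = 6 - 0*(-3) = 6 - 1*0 = 6 + 0 = 6)
x*C = 6*(-7) = -42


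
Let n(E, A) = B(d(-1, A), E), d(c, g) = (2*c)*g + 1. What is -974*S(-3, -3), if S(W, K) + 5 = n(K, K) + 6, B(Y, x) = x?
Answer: 1948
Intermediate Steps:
d(c, g) = 1 + 2*c*g (d(c, g) = 2*c*g + 1 = 1 + 2*c*g)
n(E, A) = E
S(W, K) = 1 + K (S(W, K) = -5 + (K + 6) = -5 + (6 + K) = 1 + K)
-974*S(-3, -3) = -974*(1 - 3) = -974*(-2) = 1948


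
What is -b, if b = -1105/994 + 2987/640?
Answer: -1130939/318080 ≈ -3.5555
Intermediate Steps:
b = 1130939/318080 (b = -1105*1/994 + 2987*(1/640) = -1105/994 + 2987/640 = 1130939/318080 ≈ 3.5555)
-b = -1*1130939/318080 = -1130939/318080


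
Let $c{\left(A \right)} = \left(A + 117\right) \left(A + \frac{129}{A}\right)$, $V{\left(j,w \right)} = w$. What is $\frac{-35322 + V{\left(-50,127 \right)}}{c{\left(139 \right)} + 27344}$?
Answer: $- \frac{4892105}{8780016} \approx -0.55719$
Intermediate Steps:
$c{\left(A \right)} = \left(117 + A\right) \left(A + \frac{129}{A}\right)$
$\frac{-35322 + V{\left(-50,127 \right)}}{c{\left(139 \right)} + 27344} = \frac{-35322 + 127}{\left(129 + 139^{2} + 117 \cdot 139 + \frac{15093}{139}\right) + 27344} = - \frac{35195}{\left(129 + 19321 + 16263 + 15093 \cdot \frac{1}{139}\right) + 27344} = - \frac{35195}{\left(129 + 19321 + 16263 + \frac{15093}{139}\right) + 27344} = - \frac{35195}{\frac{4979200}{139} + 27344} = - \frac{35195}{\frac{8780016}{139}} = \left(-35195\right) \frac{139}{8780016} = - \frac{4892105}{8780016}$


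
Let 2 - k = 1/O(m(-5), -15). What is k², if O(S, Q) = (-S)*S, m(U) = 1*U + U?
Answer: 40401/10000 ≈ 4.0401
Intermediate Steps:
m(U) = 2*U (m(U) = U + U = 2*U)
O(S, Q) = -S²
k = 201/100 (k = 2 - 1/((-(2*(-5))²)) = 2 - 1/((-1*(-10)²)) = 2 - 1/((-1*100)) = 2 - 1/(-100) = 2 - 1*(-1/100) = 2 + 1/100 = 201/100 ≈ 2.0100)
k² = (201/100)² = 40401/10000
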